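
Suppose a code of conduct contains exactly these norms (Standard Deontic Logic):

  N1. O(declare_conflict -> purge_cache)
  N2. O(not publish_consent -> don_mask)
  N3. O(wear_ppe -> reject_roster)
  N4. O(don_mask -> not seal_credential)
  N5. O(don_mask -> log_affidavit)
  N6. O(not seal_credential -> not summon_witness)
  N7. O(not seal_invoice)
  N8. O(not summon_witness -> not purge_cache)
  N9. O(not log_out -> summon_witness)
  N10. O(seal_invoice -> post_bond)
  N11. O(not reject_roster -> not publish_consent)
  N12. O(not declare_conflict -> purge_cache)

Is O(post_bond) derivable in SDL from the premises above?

No

Premise 10 is O(seal_invoice -> post_bond), but O(seal_invoice) is not derivable from the premises, so it does not yield O(post_bond).
No other premise forces O(post_bond). An ideal world satisfying every premise can still have post_bond false, so O(post_bond) is not derivable.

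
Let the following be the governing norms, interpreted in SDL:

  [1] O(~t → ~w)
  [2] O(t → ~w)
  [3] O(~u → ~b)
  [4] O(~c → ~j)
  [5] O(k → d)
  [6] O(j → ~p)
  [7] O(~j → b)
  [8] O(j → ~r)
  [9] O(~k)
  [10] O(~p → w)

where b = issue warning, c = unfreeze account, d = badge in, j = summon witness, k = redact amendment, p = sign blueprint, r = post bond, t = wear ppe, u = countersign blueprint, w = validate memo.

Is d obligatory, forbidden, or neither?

Premise 5 is O(k → d), but O(k) is not derivable from the premises, so it does not yield O(d).
No premise or chain of K-axiom applications forces O(d), and none forces O(~d). So d is neither obligatory nor forbidden under these norms.

Neither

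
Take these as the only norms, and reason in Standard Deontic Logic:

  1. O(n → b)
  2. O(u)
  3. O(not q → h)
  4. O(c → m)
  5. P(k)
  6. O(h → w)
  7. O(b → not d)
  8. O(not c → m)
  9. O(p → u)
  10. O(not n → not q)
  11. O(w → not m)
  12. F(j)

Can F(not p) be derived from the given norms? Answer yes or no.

Premise 9 is O(p → u); even if O(u) held, inferring O(p) would be affirming the consequent — invalid.
No other premise forces O(p). An ideal world satisfying every premise can still have not p true, so F(not p) is not derivable.

No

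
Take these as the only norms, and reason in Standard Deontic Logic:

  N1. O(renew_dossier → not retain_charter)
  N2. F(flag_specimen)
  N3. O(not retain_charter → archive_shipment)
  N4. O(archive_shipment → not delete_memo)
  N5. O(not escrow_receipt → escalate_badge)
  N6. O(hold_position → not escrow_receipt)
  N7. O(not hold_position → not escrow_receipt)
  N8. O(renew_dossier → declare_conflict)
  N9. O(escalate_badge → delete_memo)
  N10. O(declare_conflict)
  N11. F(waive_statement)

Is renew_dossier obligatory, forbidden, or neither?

Forbidden

Premises 6 and 7 are O(hold_position → not escrow_receipt) and O(not hold_position → not escrow_receipt); every ideal world satisfies hold_position or not hold_position, so in either case not escrow_receipt holds — hence O(not escrow_receipt).
Applying K to premise 5 (O(not escrow_receipt → escalate_badge)) and O(not escrow_receipt) yields O(escalate_badge).
Premise 9 is O(escalate_badge → delete_memo); since O(escalate_badge), deontic closure gives O(delete_memo).
Premise 4 is O(archive_shipment → not delete_memo); contrapositively O(delete_memo → not archive_shipment). Since O(delete_memo) holds, K gives O(not archive_shipment).
The contrapositive of premise 3 (O(not retain_charter → archive_shipment)) is O(not archive_shipment → retain_charter), and O(not archive_shipment) is already established, so O(retain_charter).
Premise 1 is O(renew_dossier → not retain_charter); contrapositively O(retain_charter → not renew_dossier). Since O(retain_charter) holds, K gives O(not renew_dossier).
Premises 2, 8, 10, 11 do not contribute to this derivation.
Thus O(not renew_dossier), which is F(renew_dossier): renew_dossier is forbidden.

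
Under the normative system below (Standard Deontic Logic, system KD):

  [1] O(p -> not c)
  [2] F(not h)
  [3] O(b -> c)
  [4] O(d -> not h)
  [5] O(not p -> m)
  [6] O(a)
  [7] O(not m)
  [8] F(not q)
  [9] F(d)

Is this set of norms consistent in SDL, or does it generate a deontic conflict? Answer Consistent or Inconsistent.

Consistent

Premise 4 is O(d -> not h), but O(d) is not derivable from the premises, so it does not yield O(not h).
So O(not h) is not derivable, and the apparent clash with O(h) does not arise.
A world satisfying every obligation exists (e.g. a=true, b=false, c=false, d=false, h=true, m=false, p=true, q=true); no atom is both obligatory and forbidden, so the set is consistent.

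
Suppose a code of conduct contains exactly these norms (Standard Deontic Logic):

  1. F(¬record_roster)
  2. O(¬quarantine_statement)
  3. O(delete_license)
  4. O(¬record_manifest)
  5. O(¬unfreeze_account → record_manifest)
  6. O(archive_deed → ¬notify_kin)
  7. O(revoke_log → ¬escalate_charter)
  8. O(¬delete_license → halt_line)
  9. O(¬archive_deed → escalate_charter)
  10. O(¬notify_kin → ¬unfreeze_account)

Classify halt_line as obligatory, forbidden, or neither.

Premise 8 is O(¬delete_license → halt_line), but O(¬delete_license) is not derivable from the premises, so it does not yield O(halt_line).
No premise or chain of K-axiom applications forces O(halt_line), and none forces O(¬halt_line). So halt_line is neither obligatory nor forbidden under these norms.

Neither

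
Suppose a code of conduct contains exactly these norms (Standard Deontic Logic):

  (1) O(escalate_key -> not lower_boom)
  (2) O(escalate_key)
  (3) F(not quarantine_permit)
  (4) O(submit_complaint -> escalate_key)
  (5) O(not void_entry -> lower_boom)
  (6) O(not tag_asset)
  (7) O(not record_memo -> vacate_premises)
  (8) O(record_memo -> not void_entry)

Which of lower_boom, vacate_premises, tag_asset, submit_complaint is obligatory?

Premise 2 gives O(escalate_key).
From O(escalate_key) and premise 1, O(escalate_key -> not lower_boom), we obtain O(not lower_boom).
The contrapositive of premise 5 (O(not void_entry -> lower_boom)) is O(not lower_boom -> void_entry), and O(not lower_boom) is already established, so O(void_entry).
Premise 8 is O(record_memo -> not void_entry); contrapositively O(void_entry -> not record_memo). Since O(void_entry) holds, K gives O(not record_memo).
Applying K to premise 7 (O(not record_memo -> vacate_premises)) and O(not record_memo) yields O(vacate_premises).
So O(vacate_premises) holds — vacate_premises is obligatory. None of the other listed options is made obligatory by any chain of premises.

vacate_premises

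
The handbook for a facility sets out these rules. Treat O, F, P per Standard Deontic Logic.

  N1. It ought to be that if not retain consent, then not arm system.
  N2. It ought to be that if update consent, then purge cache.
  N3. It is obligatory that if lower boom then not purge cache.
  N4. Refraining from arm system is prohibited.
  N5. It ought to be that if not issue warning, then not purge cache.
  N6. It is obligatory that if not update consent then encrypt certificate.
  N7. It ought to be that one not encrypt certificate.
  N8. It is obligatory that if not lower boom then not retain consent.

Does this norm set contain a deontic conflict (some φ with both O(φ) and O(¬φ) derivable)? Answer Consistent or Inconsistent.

Premise 4, F(¬arm_system), is equivalent to O(arm_system).
Premise 1, O(¬retain_consent → ¬arm_system), contraposes to O(arm_system → retain_consent); with O(arm_system) we get O(retain_consent).
Premise 8, O(¬lower_boom → ¬retain_consent), contraposes to O(retain_consent → lower_boom); with O(retain_consent) we get O(lower_boom).
Applying K to premise 3 (O(lower_boom → ¬purge_cache)) and O(lower_boom) yields O(¬purge_cache).
The contrapositive of premise 2 (O(update_consent → purge_cache)) is O(¬purge_cache → ¬update_consent), and O(¬purge_cache) is already established, so O(¬update_consent).
Applying K to premise 6 (O(¬update_consent → encrypt_certificate)) and O(¬update_consent) yields O(encrypt_certificate).
Yet premise 7 states O(¬encrypt_certificate).
We now have both O(encrypt_certificate) and O(¬encrypt_certificate) — encrypt_certificate is simultaneously obligatory and forbidden, violating the D-axiom.

Inconsistent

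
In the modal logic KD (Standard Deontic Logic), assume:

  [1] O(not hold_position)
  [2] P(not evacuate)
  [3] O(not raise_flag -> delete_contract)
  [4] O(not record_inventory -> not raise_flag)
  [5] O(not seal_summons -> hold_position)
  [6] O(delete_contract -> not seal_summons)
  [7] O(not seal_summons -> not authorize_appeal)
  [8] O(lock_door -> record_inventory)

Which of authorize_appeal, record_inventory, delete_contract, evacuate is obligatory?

Premise 1 states O(not hold_position) outright.
Premise 5 is O(not seal_summons -> hold_position); contrapositively O(not hold_position -> seal_summons). Since O(not hold_position) holds, K gives O(seal_summons).
Premise 6, O(delete_contract -> not seal_summons), contraposes to O(seal_summons -> not delete_contract); with O(seal_summons) we get O(not delete_contract).
The contrapositive of premise 3 (O(not raise_flag -> delete_contract)) is O(not delete_contract -> raise_flag), and O(not delete_contract) is already established, so O(raise_flag).
Premise 4, O(not record_inventory -> not raise_flag), contraposes to O(raise_flag -> record_inventory); with O(raise_flag) we get O(record_inventory).
So O(record_inventory) holds — record_inventory is obligatory. None of the other listed options is made obligatory by any chain of premises.

record_inventory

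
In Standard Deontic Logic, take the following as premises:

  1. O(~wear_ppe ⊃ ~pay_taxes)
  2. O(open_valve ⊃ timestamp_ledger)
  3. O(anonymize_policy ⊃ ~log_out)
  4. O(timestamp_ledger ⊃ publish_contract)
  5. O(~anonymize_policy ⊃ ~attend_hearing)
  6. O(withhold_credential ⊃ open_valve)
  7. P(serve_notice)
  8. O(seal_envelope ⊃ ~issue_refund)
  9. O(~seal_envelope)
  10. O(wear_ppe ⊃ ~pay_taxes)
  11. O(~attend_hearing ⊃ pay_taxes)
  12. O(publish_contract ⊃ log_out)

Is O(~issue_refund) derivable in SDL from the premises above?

Premise 8 is O(seal_envelope ⊃ ~issue_refund), but O(seal_envelope) is not derivable from the premises, so it does not yield O(~issue_refund).
No other premise forces O(~issue_refund). An ideal world satisfying every premise can still have ~issue_refund false, so O(~issue_refund) is not derivable.

No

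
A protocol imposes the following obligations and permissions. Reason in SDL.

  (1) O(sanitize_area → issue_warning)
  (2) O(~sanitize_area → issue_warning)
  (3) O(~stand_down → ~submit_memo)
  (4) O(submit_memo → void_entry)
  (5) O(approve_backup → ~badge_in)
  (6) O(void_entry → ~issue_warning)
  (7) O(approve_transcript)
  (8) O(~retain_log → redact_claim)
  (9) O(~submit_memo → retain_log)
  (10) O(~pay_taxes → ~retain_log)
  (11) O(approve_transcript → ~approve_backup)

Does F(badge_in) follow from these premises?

No

Premise 5 is O(approve_backup → ~badge_in), but O(approve_backup) is not derivable from the premises, so it does not yield O(~badge_in).
No other premise forces O(~badge_in). An ideal world satisfying every premise can still have badge_in true, so F(badge_in) is not derivable.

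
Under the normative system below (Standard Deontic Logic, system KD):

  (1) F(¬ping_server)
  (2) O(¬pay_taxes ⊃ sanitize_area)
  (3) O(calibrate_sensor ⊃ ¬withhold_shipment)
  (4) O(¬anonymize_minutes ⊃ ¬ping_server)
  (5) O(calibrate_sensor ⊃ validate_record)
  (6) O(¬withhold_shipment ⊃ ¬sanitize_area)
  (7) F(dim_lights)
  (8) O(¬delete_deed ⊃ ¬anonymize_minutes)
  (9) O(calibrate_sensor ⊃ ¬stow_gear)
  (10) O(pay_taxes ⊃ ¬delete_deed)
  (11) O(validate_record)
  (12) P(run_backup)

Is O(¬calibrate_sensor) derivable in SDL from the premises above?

Yes

Premise 1, F(¬ping_server), is equivalent to O(ping_server).
Premise 4, O(¬anonymize_minutes ⊃ ¬ping_server), contraposes to O(ping_server ⊃ anonymize_minutes); with O(ping_server) we get O(anonymize_minutes).
Premise 8, O(¬delete_deed ⊃ ¬anonymize_minutes), contraposes to O(anonymize_minutes ⊃ delete_deed); with O(anonymize_minutes) we get O(delete_deed).
Premise 10 is O(pay_taxes ⊃ ¬delete_deed); contrapositively O(delete_deed ⊃ ¬pay_taxes). Since O(delete_deed) holds, K gives O(¬pay_taxes).
Applying K to premise 2 (O(¬pay_taxes ⊃ sanitize_area)) and O(¬pay_taxes) yields O(sanitize_area).
Premise 6, O(¬withhold_shipment ⊃ ¬sanitize_area), contraposes to O(sanitize_area ⊃ withhold_shipment); with O(sanitize_area) we get O(withhold_shipment).
Premise 3, O(calibrate_sensor ⊃ ¬withhold_shipment), contraposes to O(withhold_shipment ⊃ ¬calibrate_sensor); with O(withhold_shipment) we get O(¬calibrate_sensor).
Premises 5, 7, 9, 11, 12 do not contribute to this derivation.
So O(¬calibrate_sensor) follows.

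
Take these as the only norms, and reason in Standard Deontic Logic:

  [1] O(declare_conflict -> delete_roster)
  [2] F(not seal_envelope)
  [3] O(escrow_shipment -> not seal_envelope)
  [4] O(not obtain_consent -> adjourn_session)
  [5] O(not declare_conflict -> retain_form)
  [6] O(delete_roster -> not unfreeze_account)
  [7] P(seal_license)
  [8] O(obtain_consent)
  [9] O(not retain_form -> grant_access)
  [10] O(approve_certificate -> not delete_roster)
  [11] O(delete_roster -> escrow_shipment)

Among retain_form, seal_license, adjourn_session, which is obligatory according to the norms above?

F(not seal_envelope) at premise 2 means O(seal_envelope).
Premise 3, O(escrow_shipment -> not seal_envelope), contraposes to O(seal_envelope -> not escrow_shipment); with O(seal_envelope) we get O(not escrow_shipment).
Premise 11 is O(delete_roster -> escrow_shipment); contrapositively O(not escrow_shipment -> not delete_roster). Since O(not escrow_shipment) holds, K gives O(not delete_roster).
The contrapositive of premise 1 (O(declare_conflict -> delete_roster)) is O(not delete_roster -> not declare_conflict), and O(not delete_roster) is already established, so O(not declare_conflict).
Applying K to premise 5 (O(not declare_conflict -> retain_form)) and O(not declare_conflict) yields O(retain_form).
So O(retain_form) holds — retain_form is obligatory. None of the other listed options is made obligatory by any chain of premises.

retain_form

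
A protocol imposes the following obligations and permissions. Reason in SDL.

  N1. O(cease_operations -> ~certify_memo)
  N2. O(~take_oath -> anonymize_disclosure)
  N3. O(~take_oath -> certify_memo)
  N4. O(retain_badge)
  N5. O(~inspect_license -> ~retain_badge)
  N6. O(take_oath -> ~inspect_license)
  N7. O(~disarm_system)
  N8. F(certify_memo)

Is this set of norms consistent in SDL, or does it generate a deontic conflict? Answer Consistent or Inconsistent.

Inconsistent

Premise 8, F(certify_memo), is equivalent to O(~certify_memo).
The contrapositive of premise 3 (O(~take_oath -> certify_memo)) is O(~certify_memo -> take_oath), and O(~certify_memo) is already established, so O(take_oath).
From O(take_oath) and premise 6, O(take_oath -> ~inspect_license), we obtain O(~inspect_license).
From O(~inspect_license) and premise 5, O(~inspect_license -> ~retain_badge), we obtain O(~retain_badge).
However, premise 4 gives O(retain_badge).
We now have both O(~retain_badge) and O(retain_badge) — retain_badge is simultaneously obligatory and forbidden, violating the D-axiom.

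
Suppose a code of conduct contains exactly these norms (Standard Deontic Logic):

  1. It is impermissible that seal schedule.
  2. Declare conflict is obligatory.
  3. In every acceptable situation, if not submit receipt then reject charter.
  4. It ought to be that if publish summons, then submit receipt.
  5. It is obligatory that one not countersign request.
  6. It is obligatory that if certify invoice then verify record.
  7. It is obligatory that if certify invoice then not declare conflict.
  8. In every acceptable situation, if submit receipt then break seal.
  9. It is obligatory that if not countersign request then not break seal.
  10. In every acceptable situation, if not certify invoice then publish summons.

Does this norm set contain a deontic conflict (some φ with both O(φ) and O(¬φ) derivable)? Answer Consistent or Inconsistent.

Inconsistent

From premise 2 we have O(declare_conflict).
The contrapositive of premise 7 (O(certify_invoice → ¬declare_conflict)) is O(declare_conflict → ¬certify_invoice), and O(declare_conflict) is already established, so O(¬certify_invoice).
Premise 10 is O(¬certify_invoice → publish_summons); since O(¬certify_invoice), deontic closure gives O(publish_summons).
From O(publish_summons) and premise 4, O(publish_summons → submit_receipt), we obtain O(submit_receipt).
From O(submit_receipt) and premise 8, O(submit_receipt → break_seal), we obtain O(break_seal).
Premise 9, O(¬countersign_request → ¬break_seal), contraposes to O(break_seal → countersign_request); with O(break_seal) we get O(countersign_request).
But premise 5 directly asserts O(¬countersign_request).
We now have both O(countersign_request) and O(¬countersign_request) — countersign_request is simultaneously obligatory and forbidden, violating the D-axiom.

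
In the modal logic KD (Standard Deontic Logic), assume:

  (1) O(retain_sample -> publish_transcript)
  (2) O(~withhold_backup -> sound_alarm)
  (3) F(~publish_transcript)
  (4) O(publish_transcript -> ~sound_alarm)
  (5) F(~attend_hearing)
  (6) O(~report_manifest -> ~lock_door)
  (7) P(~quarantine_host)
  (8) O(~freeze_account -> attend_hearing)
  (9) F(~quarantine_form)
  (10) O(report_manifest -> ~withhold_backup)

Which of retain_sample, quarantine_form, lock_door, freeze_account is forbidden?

lock_door

Premise 3, F(~publish_transcript), is equivalent to O(publish_transcript).
With premise 4, O(publish_transcript -> ~sound_alarm), the K-axiom yields O(~sound_alarm).
The contrapositive of premise 2 (O(~withhold_backup -> sound_alarm)) is O(~sound_alarm -> withhold_backup), and O(~sound_alarm) is already established, so O(withhold_backup).
Premise 10, O(report_manifest -> ~withhold_backup), contraposes to O(withhold_backup -> ~report_manifest); with O(withhold_backup) we get O(~report_manifest).
Applying K to premise 6 (O(~report_manifest -> ~lock_door)) and O(~report_manifest) yields O(~lock_door).
So O(~lock_door) holds, i.e. lock_door is forbidden. None of the other listed options is forbidden under the premises.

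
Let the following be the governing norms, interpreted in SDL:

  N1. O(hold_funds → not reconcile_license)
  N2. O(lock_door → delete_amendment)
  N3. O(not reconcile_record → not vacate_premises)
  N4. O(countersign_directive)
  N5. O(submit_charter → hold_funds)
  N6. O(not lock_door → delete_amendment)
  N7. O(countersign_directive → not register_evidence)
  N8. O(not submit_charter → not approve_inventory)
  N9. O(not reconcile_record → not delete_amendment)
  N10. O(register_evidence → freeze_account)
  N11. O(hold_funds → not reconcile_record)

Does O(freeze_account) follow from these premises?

No

Premise 10 is O(register_evidence → freeze_account), but O(register_evidence) is not derivable from the premises, so it does not yield O(freeze_account).
No other premise forces O(freeze_account). An ideal world satisfying every premise can still have freeze_account false, so O(freeze_account) is not derivable.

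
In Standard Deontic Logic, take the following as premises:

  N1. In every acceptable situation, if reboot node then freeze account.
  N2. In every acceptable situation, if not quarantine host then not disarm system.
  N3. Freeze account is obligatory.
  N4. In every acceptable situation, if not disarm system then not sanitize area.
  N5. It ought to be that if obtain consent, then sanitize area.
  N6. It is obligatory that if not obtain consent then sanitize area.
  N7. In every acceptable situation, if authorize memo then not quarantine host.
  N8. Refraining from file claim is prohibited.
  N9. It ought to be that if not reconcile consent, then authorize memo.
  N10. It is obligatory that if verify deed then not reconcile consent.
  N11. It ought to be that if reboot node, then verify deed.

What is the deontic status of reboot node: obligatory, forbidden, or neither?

Forbidden

Premises 6 and 5 cover both cases: O(¬obtain_consent → sanitize_area) and O(obtain_consent → sanitize_area). Since ¬obtain_consent ∨ obtain_consent is a tautology, O(sanitize_area) follows.
The contrapositive of premise 4 (O(¬disarm_system → ¬sanitize_area)) is O(sanitize_area → disarm_system), and O(sanitize_area) is already established, so O(disarm_system).
The contrapositive of premise 2 (O(¬quarantine_host → ¬disarm_system)) is O(disarm_system → quarantine_host), and O(disarm_system) is already established, so O(quarantine_host).
The contrapositive of premise 7 (O(authorize_memo → ¬quarantine_host)) is O(quarantine_host → ¬authorize_memo), and O(quarantine_host) is already established, so O(¬authorize_memo).
Premise 9, O(¬reconcile_consent → authorize_memo), contraposes to O(¬authorize_memo → reconcile_consent); with O(¬authorize_memo) we get O(reconcile_consent).
Premise 10, O(verify_deed → ¬reconcile_consent), contraposes to O(reconcile_consent → ¬verify_deed); with O(reconcile_consent) we get O(¬verify_deed).
The contrapositive of premise 11 (O(reboot_node → verify_deed)) is O(¬verify_deed → ¬reboot_node), and O(¬verify_deed) is already established, so O(¬reboot_node).
Premises 1, 3, 8 do not contribute to this derivation.
Thus O(¬reboot_node), which is F(reboot_node): reboot_node is forbidden.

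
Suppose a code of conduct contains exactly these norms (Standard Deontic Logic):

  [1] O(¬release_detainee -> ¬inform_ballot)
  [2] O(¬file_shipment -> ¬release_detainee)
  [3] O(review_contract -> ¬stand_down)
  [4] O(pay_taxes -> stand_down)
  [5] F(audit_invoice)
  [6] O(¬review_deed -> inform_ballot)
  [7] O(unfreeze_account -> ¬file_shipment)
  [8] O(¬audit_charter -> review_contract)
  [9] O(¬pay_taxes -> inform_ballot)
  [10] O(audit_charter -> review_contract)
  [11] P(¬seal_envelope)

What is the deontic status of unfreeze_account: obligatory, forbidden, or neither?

Forbidden

By case analysis on ¬audit_charter: premise 8 gives O(¬audit_charter -> review_contract) and premise 10 gives O(audit_charter -> review_contract), so O(review_contract) either way.
From O(review_contract) and premise 3, O(review_contract -> ¬stand_down), we obtain O(¬stand_down).
Premise 4, O(pay_taxes -> stand_down), contraposes to O(¬stand_down -> ¬pay_taxes); with O(¬stand_down) we get O(¬pay_taxes).
From O(¬pay_taxes) and premise 9, O(¬pay_taxes -> inform_ballot), we obtain O(inform_ballot).
The contrapositive of premise 1 (O(¬release_detainee -> ¬inform_ballot)) is O(inform_ballot -> release_detainee), and O(inform_ballot) is already established, so O(release_detainee).
Premise 2, O(¬file_shipment -> ¬release_detainee), contraposes to O(release_detainee -> file_shipment); with O(release_detainee) we get O(file_shipment).
Premise 7, O(unfreeze_account -> ¬file_shipment), contraposes to O(file_shipment -> ¬unfreeze_account); with O(file_shipment) we get O(¬unfreeze_account).
Premises 5, 6, 11 do not contribute to this derivation.
Thus O(¬unfreeze_account), which is F(unfreeze_account): unfreeze_account is forbidden.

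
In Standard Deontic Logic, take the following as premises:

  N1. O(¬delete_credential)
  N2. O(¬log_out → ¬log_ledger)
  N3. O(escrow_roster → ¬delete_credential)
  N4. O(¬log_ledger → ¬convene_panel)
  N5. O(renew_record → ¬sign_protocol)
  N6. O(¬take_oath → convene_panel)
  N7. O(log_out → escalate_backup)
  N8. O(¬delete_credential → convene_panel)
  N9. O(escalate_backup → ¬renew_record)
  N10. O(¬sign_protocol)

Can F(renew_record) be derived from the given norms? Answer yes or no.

Premise 1 gives O(¬delete_credential).
From O(¬delete_credential) and premise 8, O(¬delete_credential → convene_panel), we obtain O(convene_panel).
Premise 4, O(¬log_ledger → ¬convene_panel), contraposes to O(convene_panel → log_ledger); with O(convene_panel) we get O(log_ledger).
Premise 2, O(¬log_out → ¬log_ledger), contraposes to O(log_ledger → log_out); with O(log_ledger) we get O(log_out).
Premise 7 is O(log_out → escalate_backup); since O(log_out), deontic closure gives O(escalate_backup).
From O(escalate_backup) and premise 9, O(escalate_backup → ¬renew_record), we obtain O(¬renew_record).
Premises 3, 5, 6, 10 do not contribute to this derivation.
So O(¬renew_record) holds, i.e. F(renew_record). The claim follows.

Yes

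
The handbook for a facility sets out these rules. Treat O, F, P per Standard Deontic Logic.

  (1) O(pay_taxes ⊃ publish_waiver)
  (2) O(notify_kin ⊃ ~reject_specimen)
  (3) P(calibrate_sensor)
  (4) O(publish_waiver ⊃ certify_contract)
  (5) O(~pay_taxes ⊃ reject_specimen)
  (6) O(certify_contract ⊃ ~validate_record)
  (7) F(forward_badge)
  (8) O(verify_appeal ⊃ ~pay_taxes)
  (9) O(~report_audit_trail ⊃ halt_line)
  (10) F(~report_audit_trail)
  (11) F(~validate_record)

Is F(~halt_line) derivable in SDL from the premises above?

Premise 9 is O(~report_audit_trail ⊃ halt_line), but O(~report_audit_trail) is not derivable from the premises, so it does not yield O(halt_line).
No other premise forces O(halt_line). An ideal world satisfying every premise can still have ~halt_line true, so F(~halt_line) is not derivable.

No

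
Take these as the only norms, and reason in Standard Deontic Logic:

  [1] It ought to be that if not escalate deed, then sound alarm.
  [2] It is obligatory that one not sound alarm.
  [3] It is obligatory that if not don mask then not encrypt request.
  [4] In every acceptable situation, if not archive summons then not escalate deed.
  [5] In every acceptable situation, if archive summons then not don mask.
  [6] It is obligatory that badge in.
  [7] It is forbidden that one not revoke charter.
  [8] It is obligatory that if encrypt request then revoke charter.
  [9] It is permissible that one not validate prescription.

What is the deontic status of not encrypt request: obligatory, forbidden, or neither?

Obligatory

Premise 2 states O(¬sound_alarm) outright.
Premise 1 is O(¬escalate_deed → sound_alarm); contrapositively O(¬sound_alarm → escalate_deed). Since O(¬sound_alarm) holds, K gives O(escalate_deed).
The contrapositive of premise 4 (O(¬archive_summons → ¬escalate_deed)) is O(escalate_deed → archive_summons), and O(escalate_deed) is already established, so O(archive_summons).
From O(archive_summons) and premise 5, O(archive_summons → ¬don_mask), we obtain O(¬don_mask).
Premise 3 is O(¬don_mask → ¬encrypt_request); since O(¬don_mask), deontic closure gives O(¬encrypt_request).
Premises 6, 7, 8, 9 do not contribute to this derivation.
Hence ¬encrypt_request is obligatory.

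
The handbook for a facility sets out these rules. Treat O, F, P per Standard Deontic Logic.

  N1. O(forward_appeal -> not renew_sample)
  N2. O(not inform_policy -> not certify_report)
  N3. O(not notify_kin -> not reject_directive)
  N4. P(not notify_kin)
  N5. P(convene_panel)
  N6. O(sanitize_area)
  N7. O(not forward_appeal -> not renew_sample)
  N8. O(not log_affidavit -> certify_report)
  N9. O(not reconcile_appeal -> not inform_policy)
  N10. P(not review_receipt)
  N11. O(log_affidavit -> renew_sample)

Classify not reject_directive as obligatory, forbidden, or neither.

Neither

Premise 3 is O(not notify_kin -> not reject_directive), but O(not notify_kin) is not derivable from the premises (the permission P(not notify_kin) asserts only not O(notify_kin), not O(not notify_kin)), so it does not yield O(not reject_directive).
No premise or chain of K-axiom applications forces O(not reject_directive), and none forces O(reject_directive). So not reject_directive is neither obligatory nor forbidden under these norms.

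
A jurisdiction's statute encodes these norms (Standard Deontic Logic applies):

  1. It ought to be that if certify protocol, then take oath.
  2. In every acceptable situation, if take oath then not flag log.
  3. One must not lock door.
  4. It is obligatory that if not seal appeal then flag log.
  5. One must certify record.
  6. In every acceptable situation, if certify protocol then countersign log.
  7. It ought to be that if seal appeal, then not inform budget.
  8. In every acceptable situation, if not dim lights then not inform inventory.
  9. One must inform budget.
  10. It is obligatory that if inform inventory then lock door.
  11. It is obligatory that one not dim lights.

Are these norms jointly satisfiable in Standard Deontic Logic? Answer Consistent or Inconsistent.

Consistent

Premise 10 is O(inform_inventory → lock_door), but O(inform_inventory) is not derivable from the premises, so it does not yield O(lock_door).
So O(lock_door) is not derivable, and the apparent clash with O(¬lock_door) does not arise.
A world satisfying every obligation exists (e.g. certify_protocol=false, certify_record=true, countersign_log=false, dim_lights=false, flag_log=true, inform_budget=true, inform_inventory=false, lock_door=false, seal_appeal=false, take_oath=false); no atom is both obligatory and forbidden, so the set is consistent.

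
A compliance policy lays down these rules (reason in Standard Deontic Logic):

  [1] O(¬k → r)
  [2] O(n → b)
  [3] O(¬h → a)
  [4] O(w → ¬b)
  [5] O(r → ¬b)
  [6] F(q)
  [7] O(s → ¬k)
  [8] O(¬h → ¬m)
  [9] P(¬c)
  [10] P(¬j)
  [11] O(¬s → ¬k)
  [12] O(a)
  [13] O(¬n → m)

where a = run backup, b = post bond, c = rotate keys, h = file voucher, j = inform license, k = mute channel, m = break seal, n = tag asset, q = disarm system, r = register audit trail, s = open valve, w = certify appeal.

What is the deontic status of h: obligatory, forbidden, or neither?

Obligatory

By case analysis on s: premise 7 gives O(s → ¬k) and premise 11 gives O(¬s → ¬k), so O(¬k) either way.
Applying K to premise 1 (O(¬k → r)) and O(¬k) yields O(r).
Premise 5 is O(r → ¬b); since O(r), deontic closure gives O(¬b).
The contrapositive of premise 2 (O(n → b)) is O(¬b → ¬n), and O(¬b) is already established, so O(¬n).
With premise 13, O(¬n → m), the K-axiom yields O(m).
Premise 8, O(¬h → ¬m), contraposes to O(m → h); with O(m) we get O(h).
Premises 3, 4, 6, 9, 10, 12 do not contribute to this derivation.
Hence h is obligatory.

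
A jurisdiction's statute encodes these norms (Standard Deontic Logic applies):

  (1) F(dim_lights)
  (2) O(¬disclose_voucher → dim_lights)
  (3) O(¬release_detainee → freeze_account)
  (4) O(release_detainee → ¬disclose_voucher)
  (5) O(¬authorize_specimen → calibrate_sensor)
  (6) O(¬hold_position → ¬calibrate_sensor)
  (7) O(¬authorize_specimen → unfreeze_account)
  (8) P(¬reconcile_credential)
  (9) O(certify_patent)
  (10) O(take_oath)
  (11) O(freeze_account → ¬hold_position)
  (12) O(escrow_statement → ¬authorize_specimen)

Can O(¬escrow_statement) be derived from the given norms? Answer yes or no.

F(dim_lights) at premise 1 means O(¬dim_lights).
The contrapositive of premise 2 (O(¬disclose_voucher → dim_lights)) is O(¬dim_lights → disclose_voucher), and O(¬dim_lights) is already established, so O(disclose_voucher).
Premise 4, O(release_detainee → ¬disclose_voucher), contraposes to O(disclose_voucher → ¬release_detainee); with O(disclose_voucher) we get O(¬release_detainee).
From O(¬release_detainee) and premise 3, O(¬release_detainee → freeze_account), we obtain O(freeze_account).
Applying K to premise 11 (O(freeze_account → ¬hold_position)) and O(freeze_account) yields O(¬hold_position).
From O(¬hold_position) and premise 6, O(¬hold_position → ¬calibrate_sensor), we obtain O(¬calibrate_sensor).
Premise 5 is O(¬authorize_specimen → calibrate_sensor); contrapositively O(¬calibrate_sensor → authorize_specimen). Since O(¬calibrate_sensor) holds, K gives O(authorize_specimen).
Premise 12, O(escrow_statement → ¬authorize_specimen), contraposes to O(authorize_specimen → ¬escrow_statement); with O(authorize_specimen) we get O(¬escrow_statement).
Premises 7, 8, 9, 10 do not contribute to this derivation.
So O(¬escrow_statement) follows.

Yes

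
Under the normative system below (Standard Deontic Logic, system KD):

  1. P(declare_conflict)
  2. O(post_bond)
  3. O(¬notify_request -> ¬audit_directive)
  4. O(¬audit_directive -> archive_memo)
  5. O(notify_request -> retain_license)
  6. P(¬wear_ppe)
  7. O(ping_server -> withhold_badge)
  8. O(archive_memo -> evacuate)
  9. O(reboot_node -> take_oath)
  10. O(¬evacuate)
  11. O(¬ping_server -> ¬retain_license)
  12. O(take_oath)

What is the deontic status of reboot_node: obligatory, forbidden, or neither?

Neither

Premise 9 is O(reboot_node -> take_oath); even if O(take_oath) held, inferring O(reboot_node) would be affirming the consequent — invalid.
No premise or chain of K-axiom applications forces O(reboot_node), and none forces O(¬reboot_node). So reboot_node is neither obligatory nor forbidden under these norms.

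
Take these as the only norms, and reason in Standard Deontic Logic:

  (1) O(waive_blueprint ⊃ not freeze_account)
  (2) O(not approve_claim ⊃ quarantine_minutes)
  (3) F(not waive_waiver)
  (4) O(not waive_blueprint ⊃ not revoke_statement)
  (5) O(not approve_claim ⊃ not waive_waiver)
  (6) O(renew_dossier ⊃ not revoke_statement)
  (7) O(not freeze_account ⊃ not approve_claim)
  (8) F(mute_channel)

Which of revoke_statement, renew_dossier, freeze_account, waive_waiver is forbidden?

revoke_statement

F(not waive_waiver) at premise 3 means O(waive_waiver).
Premise 5 is O(not approve_claim ⊃ not waive_waiver); contrapositively O(waive_waiver ⊃ approve_claim). Since O(waive_waiver) holds, K gives O(approve_claim).
The contrapositive of premise 7 (O(not freeze_account ⊃ not approve_claim)) is O(approve_claim ⊃ freeze_account), and O(approve_claim) is already established, so O(freeze_account).
Premise 1 is O(waive_blueprint ⊃ not freeze_account); contrapositively O(freeze_account ⊃ not waive_blueprint). Since O(freeze_account) holds, K gives O(not waive_blueprint).
With premise 4, O(not waive_blueprint ⊃ not revoke_statement), the K-axiom yields O(not revoke_statement).
So O(not revoke_statement) holds, i.e. revoke_statement is forbidden. None of the other listed options is forbidden under the premises.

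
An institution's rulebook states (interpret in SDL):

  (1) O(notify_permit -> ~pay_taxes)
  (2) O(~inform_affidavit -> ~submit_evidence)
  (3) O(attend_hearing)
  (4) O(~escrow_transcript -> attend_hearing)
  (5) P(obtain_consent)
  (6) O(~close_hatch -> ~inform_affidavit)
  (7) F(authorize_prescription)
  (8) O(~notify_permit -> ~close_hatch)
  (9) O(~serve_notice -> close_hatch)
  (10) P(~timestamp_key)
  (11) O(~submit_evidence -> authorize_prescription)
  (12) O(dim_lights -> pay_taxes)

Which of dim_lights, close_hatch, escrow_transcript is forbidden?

Premise 7, F(authorize_prescription), is equivalent to O(~authorize_prescription).
The contrapositive of premise 11 (O(~submit_evidence -> authorize_prescription)) is O(~authorize_prescription -> submit_evidence), and O(~authorize_prescription) is already established, so O(submit_evidence).
Premise 2, O(~inform_affidavit -> ~submit_evidence), contraposes to O(submit_evidence -> inform_affidavit); with O(submit_evidence) we get O(inform_affidavit).
Premise 6 is O(~close_hatch -> ~inform_affidavit); contrapositively O(inform_affidavit -> close_hatch). Since O(inform_affidavit) holds, K gives O(close_hatch).
The contrapositive of premise 8 (O(~notify_permit -> ~close_hatch)) is O(close_hatch -> notify_permit), and O(close_hatch) is already established, so O(notify_permit).
Applying K to premise 1 (O(notify_permit -> ~pay_taxes)) and O(notify_permit) yields O(~pay_taxes).
Premise 12, O(dim_lights -> pay_taxes), contraposes to O(~pay_taxes -> ~dim_lights); with O(~pay_taxes) we get O(~dim_lights).
So O(~dim_lights) holds, i.e. dim_lights is forbidden. None of the other listed options is forbidden under the premises.

dim_lights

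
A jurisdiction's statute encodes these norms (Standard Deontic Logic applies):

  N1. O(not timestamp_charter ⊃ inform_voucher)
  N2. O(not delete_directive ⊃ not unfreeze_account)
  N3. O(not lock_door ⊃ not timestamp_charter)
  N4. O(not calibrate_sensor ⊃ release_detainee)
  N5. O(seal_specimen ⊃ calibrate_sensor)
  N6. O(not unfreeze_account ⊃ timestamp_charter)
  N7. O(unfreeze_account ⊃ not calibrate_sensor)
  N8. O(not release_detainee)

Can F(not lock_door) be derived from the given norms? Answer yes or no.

Yes

Premise 8 states O(not release_detainee) outright.
The contrapositive of premise 4 (O(not calibrate_sensor ⊃ release_detainee)) is O(not release_detainee ⊃ calibrate_sensor), and O(not release_detainee) is already established, so O(calibrate_sensor).
Premise 7, O(unfreeze_account ⊃ not calibrate_sensor), contraposes to O(calibrate_sensor ⊃ not unfreeze_account); with O(calibrate_sensor) we get O(not unfreeze_account).
Premise 6 is O(not unfreeze_account ⊃ timestamp_charter); since O(not unfreeze_account), deontic closure gives O(timestamp_charter).
Premise 3 is O(not lock_door ⊃ not timestamp_charter); contrapositively O(timestamp_charter ⊃ lock_door). Since O(timestamp_charter) holds, K gives O(lock_door).
Premises 1, 2, 5 do not contribute to this derivation.
So O(lock_door) holds, i.e. F(not lock_door). The claim follows.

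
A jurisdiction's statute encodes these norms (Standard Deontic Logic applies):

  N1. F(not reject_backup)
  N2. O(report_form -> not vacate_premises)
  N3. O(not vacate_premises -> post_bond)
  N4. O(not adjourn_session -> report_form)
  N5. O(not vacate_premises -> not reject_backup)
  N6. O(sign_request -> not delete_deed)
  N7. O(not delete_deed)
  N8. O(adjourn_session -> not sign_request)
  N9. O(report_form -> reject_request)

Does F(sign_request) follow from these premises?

Premise 1 is F(not reject_backup), i.e. O(reject_backup).
Premise 5, O(not vacate_premises -> not reject_backup), contraposes to O(reject_backup -> vacate_premises); with O(reject_backup) we get O(vacate_premises).
Premise 2 is O(report_form -> not vacate_premises); contrapositively O(vacate_premises -> not report_form). Since O(vacate_premises) holds, K gives O(not report_form).
The contrapositive of premise 4 (O(not adjourn_session -> report_form)) is O(not report_form -> adjourn_session), and O(not report_form) is already established, so O(adjourn_session).
From O(adjourn_session) and premise 8, O(adjourn_session -> not sign_request), we obtain O(not sign_request).
Premises 3, 6, 7, 9 do not contribute to this derivation.
So O(not sign_request) holds, i.e. F(sign_request). The claim follows.

Yes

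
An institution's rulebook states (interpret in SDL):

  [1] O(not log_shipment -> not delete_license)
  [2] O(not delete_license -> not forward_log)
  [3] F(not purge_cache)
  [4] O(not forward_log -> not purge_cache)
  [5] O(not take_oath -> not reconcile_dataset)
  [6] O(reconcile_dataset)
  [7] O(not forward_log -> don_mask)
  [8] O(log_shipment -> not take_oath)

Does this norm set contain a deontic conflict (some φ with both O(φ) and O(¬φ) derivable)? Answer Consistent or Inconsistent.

Premise 3 is F(not purge_cache), i.e. O(purge_cache).
The contrapositive of premise 4 (O(not forward_log -> not purge_cache)) is O(purge_cache -> forward_log), and O(purge_cache) is already established, so O(forward_log).
Premise 2 is O(not delete_license -> not forward_log); contrapositively O(forward_log -> delete_license). Since O(forward_log) holds, K gives O(delete_license).
Premise 1 is O(not log_shipment -> not delete_license); contrapositively O(delete_license -> log_shipment). Since O(delete_license) holds, K gives O(log_shipment).
With premise 8, O(log_shipment -> not take_oath), the K-axiom yields O(not take_oath).
From O(not take_oath) and premise 5, O(not take_oath -> not reconcile_dataset), we obtain O(not reconcile_dataset).
But premise 6 directly asserts O(reconcile_dataset).
We now have both O(not reconcile_dataset) and O(reconcile_dataset) — reconcile_dataset is simultaneously obligatory and forbidden, violating the D-axiom.

Inconsistent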